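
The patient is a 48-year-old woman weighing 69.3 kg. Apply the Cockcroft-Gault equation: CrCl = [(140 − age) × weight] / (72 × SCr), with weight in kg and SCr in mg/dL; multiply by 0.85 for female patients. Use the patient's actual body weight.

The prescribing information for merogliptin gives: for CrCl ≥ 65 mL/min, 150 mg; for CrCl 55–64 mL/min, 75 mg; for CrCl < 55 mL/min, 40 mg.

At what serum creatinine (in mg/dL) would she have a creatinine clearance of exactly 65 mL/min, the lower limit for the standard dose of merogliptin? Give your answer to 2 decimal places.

1.16 mg/dL

Standard dose requires CrCl ≥ 65 mL/min.
Set (140 − 48) × 69.3 × 0.85 / (72 × SCr) = 65
SCr = (140 − 48) × 69.3 × 0.85 / (72 × 65) = 1.158 mg/dL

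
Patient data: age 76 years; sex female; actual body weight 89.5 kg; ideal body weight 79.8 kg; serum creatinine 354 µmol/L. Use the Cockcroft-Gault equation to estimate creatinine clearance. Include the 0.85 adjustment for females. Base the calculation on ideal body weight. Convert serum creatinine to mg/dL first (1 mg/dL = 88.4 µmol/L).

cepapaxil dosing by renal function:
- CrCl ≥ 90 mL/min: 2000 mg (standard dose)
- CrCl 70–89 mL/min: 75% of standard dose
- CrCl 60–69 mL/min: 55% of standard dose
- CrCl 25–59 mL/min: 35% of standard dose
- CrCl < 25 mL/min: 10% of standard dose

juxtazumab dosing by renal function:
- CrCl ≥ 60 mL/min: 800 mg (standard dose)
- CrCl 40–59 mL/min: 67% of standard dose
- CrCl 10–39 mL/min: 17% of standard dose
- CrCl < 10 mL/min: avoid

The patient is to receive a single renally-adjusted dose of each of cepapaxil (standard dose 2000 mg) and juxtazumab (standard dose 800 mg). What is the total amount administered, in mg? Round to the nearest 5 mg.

335 mg

SCr = 354 / 88.4 = 4.005 mg/dL
CrCl = (140 − 76) × 79.8 / (72 × 4.005) × 0.85 = 5107.2 / 288.36 × 0.85 ≈ 15.1 mL/min
CrCl ≈ 15 mL/min.
cepapaxil: < 25 mL/min → 10% of 2000 mg = 200 mg.
juxtazumab: 10–39 mL/min → 17% of 800 mg = 136 mg.
Total = 200 + 136 = 336 mg.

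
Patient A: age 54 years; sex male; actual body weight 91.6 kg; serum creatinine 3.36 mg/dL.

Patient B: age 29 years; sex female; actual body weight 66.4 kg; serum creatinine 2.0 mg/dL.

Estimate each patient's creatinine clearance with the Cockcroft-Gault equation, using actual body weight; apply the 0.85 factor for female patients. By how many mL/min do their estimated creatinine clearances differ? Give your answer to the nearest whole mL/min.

Patient A: CrCl = (140 − 54) × 91.6 / (72 × 3.36) = 7877.6 / 241.92 ≈ 32.6 mL/min
Patient B: CrCl = (140 − 29) × 66.4 / (72 × 2) × 0.85 = 7370.4 / 144.00 × 0.85 ≈ 43.5 mL/min
|32.6 − 43.5| = 10.9 mL/min

11 mL/min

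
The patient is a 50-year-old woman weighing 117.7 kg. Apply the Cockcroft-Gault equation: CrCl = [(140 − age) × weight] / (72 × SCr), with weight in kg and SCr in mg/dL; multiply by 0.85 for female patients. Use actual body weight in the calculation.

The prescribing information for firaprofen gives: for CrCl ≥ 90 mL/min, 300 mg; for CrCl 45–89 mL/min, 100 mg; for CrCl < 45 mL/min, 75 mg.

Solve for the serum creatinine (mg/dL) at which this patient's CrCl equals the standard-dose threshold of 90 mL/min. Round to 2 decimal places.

1.39 mg/dL

Standard dose requires CrCl ≥ 90 mL/min.
Set (140 − 50) × 117.7 × 0.85 / (72 × SCr) = 90
SCr = (140 − 50) × 117.7 × 0.85 / (72 × 90) = 1.390 mg/dL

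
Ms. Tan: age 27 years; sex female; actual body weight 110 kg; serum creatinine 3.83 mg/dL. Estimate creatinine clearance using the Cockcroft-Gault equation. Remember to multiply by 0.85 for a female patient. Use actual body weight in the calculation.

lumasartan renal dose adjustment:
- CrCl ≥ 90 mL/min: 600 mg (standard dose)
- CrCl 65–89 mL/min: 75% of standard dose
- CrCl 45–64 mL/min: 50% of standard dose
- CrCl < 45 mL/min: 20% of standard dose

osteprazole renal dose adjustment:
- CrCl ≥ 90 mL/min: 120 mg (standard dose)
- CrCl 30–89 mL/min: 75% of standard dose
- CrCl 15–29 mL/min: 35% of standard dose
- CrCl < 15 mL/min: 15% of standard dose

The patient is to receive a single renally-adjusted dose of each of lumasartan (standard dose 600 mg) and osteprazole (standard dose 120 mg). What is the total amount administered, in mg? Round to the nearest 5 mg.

210 mg

CrCl = (140 − 27) × 110 / (72 × 3.83) × 0.85 = 12430.0 / 275.76 × 0.85 ≈ 38.3 mL/min
CrCl ≈ 38 mL/min.
lumasartan: < 45 mL/min → 20% of 600 mg = 120 mg.
osteprazole: 30–89 mL/min → 75% of 120 mg = 90 mg.
Total = 120 + 90 = 210 mg.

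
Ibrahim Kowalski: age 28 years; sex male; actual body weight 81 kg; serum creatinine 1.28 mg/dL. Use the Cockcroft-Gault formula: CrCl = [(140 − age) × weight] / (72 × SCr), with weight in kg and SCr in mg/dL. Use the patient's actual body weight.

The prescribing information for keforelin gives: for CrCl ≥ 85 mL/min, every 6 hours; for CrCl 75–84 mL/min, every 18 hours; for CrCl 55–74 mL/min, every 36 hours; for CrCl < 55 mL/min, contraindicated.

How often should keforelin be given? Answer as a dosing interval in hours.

every 6 hours

CrCl = (140 − 28) × 81 / (72 × 1.28) = 9072.0 / 92.16 ≈ 98.4 mL/min
CrCl ≈ 98 mL/min → bracket ≥ 85 mL/min → every 6 hours.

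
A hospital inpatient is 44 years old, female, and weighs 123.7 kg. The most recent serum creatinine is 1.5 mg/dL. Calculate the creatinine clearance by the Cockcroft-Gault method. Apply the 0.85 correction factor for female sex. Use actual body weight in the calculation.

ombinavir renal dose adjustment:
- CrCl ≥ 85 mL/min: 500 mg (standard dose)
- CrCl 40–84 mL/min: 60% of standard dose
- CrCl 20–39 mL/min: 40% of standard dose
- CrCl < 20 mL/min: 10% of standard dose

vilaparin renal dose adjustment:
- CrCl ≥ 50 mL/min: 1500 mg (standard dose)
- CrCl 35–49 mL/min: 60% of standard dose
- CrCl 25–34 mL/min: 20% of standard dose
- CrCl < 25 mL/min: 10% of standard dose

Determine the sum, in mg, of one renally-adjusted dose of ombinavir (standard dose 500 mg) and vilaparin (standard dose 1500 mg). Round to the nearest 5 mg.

2000 mg

CrCl = (140 − 44) × 123.7 / (72 × 1.5) × 0.85 = 11875.2 / 108.00 × 0.85 ≈ 93.5 mL/min
CrCl ≈ 93 mL/min.
ombinavir: ≥ 85 mL/min → 100% of 500 mg = 500 mg.
vilaparin: ≥ 50 mL/min → 100% of 1500 mg = 1500 mg.
Total = 500 + 1500 = 2000 mg.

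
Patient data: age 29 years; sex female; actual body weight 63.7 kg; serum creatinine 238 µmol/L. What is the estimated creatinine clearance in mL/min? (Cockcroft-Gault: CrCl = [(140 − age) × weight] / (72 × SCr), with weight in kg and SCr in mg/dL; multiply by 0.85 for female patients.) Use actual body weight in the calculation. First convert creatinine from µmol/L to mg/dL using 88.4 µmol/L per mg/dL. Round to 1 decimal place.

31.0 mL/min

SCr = 238 / 88.4 = 2.692 mg/dL
CrCl = (140 − 29) × 63.7 / (72 × 2.692) × 0.85 = 7070.7 / 193.82 × 0.85 ≈ 31.0 mL/min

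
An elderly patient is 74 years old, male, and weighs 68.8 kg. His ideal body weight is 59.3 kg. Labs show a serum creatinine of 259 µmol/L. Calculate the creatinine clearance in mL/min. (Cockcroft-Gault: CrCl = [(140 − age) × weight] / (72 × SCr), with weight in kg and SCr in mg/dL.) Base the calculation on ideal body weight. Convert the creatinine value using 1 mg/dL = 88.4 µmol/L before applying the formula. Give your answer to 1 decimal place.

SCr = 259 / 88.4 = 2.93 mg/dL
CrCl = (140 − 74) × 59.3 / (72 × 2.93) = 3913.8 / 210.96 ≈ 18.6 mL/min

18.6 mL/min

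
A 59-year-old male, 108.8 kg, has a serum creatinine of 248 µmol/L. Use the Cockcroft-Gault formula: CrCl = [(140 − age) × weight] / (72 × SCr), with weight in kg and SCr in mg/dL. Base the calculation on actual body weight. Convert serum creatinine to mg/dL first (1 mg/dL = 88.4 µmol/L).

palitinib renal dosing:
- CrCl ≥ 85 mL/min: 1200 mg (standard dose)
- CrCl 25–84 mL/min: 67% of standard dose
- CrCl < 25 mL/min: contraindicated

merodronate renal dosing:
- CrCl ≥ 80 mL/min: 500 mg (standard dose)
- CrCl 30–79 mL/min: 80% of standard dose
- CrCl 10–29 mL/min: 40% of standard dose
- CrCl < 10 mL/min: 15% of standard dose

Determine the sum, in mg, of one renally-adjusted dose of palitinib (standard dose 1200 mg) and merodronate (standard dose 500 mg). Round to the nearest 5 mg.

1205 mg

SCr = 248 / 88.4 = 2.805 mg/dL
CrCl = (140 − 59) × 108.8 / (72 × 2.805) = 8812.8 / 201.96 ≈ 43.6 mL/min
CrCl ≈ 44 mL/min.
palitinib: 25–84 mL/min → 67% of 1200 mg = 804 mg.
merodronate: 30–79 mL/min → 80% of 500 mg = 400 mg.
Total = 804 + 400 = 1204 mg.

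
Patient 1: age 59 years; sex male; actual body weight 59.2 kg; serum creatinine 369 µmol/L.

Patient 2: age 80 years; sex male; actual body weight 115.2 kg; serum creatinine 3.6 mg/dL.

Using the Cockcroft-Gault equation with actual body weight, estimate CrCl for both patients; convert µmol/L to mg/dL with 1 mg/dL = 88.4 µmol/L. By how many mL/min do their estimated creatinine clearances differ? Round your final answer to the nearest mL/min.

Patient 1: SCr = 369 / 88.4 = 4.174 mg/dL
Patient 1: CrCl = (140 − 59) × 59.2 / (72 × 4.174) = 4795.2 / 300.53 ≈ 16.0 mL/min
Patient 2: CrCl = (140 − 80) × 115.2 / (72 × 3.6) = 6912.0 / 259.20 ≈ 26.7 mL/min
|16.0 − 26.7| = 10.7 mL/min

11 mL/min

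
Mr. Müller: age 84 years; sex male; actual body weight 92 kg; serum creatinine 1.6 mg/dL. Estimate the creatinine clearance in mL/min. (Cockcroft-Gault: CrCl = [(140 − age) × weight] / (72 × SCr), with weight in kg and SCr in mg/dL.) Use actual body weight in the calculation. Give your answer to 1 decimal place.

44.7 mL/min

CrCl = (140 − 84) × 92 / (72 × 1.6) = 5152.0 / 115.20 ≈ 44.7 mL/min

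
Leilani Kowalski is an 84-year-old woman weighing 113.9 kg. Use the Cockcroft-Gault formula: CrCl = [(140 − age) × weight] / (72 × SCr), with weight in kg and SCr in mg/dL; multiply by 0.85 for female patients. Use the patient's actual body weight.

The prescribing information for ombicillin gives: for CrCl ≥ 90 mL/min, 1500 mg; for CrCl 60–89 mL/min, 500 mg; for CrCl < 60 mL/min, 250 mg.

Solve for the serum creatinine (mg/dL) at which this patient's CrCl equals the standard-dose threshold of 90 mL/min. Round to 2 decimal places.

0.84 mg/dL

Standard dose requires CrCl ≥ 90 mL/min.
Set (140 − 84) × 113.9 × 0.85 / (72 × SCr) = 90
SCr = (140 − 84) × 113.9 × 0.85 / (72 × 90) = 0.837 mg/dL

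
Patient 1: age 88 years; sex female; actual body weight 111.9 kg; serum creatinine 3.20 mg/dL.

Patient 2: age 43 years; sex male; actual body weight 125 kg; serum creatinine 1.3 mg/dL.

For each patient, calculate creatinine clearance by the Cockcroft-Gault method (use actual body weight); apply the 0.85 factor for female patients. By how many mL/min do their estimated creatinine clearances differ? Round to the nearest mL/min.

Patient 1: CrCl = (140 − 88) × 111.9 / (72 × 3.2) × 0.85 = 5818.8 / 230.40 × 0.85 ≈ 21.5 mL/min
Patient 2: CrCl = (140 − 43) × 125 / (72 × 1.3) = 12125.0 / 93.60 ≈ 129.5 mL/min
|21.5 − 129.5| = 108.0 mL/min

108 mL/min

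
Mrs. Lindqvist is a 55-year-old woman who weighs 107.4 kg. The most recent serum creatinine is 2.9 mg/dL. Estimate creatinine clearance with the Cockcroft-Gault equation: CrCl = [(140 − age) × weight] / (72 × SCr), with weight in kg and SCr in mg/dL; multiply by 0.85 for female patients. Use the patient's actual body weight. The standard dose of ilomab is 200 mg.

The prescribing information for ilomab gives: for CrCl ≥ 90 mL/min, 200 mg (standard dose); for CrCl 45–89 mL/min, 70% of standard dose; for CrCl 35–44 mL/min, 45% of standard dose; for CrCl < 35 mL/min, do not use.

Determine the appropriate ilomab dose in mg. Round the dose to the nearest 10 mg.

CrCl = (140 − 55) × 107.4 / (72 × 2.9) × 0.85 = 9129.0 / 208.80 × 0.85 ≈ 37.2 mL/min
CrCl ≈ 37 mL/min → bracket 35–44 mL/min.
45% of 200 mg = 90 mg

90 mg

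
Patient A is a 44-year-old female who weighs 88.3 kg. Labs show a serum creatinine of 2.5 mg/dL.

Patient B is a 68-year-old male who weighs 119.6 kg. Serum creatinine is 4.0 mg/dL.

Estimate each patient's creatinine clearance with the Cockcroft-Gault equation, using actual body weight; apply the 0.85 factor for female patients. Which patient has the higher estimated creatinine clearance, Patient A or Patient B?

Patient A

Patient A: CrCl = (140 − 44) × 88.3 / (72 × 2.5) × 0.85 = 8476.8 / 180.00 × 0.85 ≈ 40.0 mL/min
Patient B: CrCl = (140 − 68) × 119.6 / (72 × 4) = 8611.2 / 288.00 ≈ 29.9 mL/min
40.0 vs 29.9 mL/min → Patient A is higher.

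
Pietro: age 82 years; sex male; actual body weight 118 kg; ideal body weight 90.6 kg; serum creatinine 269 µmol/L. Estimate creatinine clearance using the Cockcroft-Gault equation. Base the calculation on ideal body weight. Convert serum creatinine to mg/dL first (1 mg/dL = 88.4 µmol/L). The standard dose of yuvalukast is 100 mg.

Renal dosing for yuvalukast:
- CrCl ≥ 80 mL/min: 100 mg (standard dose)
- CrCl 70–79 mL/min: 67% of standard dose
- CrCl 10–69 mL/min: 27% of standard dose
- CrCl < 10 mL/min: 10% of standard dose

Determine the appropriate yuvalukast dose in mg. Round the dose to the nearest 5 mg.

SCr = 269 / 88.4 = 3.043 mg/dL
CrCl = (140 − 82) × 90.6 / (72 × 3.043) = 5254.8 / 219.10 ≈ 24.0 mL/min
CrCl ≈ 24 mL/min → bracket 10–69 mL/min.
27% of 100 mg = 27 mg → 25 mg

25 mg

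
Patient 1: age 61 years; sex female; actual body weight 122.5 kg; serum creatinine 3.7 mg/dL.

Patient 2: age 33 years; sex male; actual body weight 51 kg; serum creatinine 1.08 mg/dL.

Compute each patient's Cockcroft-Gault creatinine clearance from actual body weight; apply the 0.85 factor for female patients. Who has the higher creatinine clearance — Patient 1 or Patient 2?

Patient 2

Patient 1: CrCl = (140 − 61) × 122.5 / (72 × 3.7) × 0.85 = 9677.5 / 266.40 × 0.85 ≈ 30.9 mL/min
Patient 2: CrCl = (140 − 33) × 51 / (72 × 1.08) = 5457.0 / 77.76 ≈ 70.2 mL/min
30.9 vs 70.2 mL/min → Patient 2 is higher.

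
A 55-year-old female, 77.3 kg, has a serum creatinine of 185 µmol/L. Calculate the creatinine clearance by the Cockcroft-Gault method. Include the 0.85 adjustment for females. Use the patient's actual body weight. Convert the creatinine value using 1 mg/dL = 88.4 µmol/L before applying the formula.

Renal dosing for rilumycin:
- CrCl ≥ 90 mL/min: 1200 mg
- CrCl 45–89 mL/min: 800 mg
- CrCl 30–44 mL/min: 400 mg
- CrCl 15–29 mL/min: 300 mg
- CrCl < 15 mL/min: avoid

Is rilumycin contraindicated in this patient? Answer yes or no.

no

SCr = 185 / 88.4 = 2.093 mg/dL
CrCl = (140 − 55) × 77.3 / (72 × 2.093) × 0.85 = 6570.5 / 150.70 × 0.85 ≈ 37.1 mL/min
CrCl ≈ 37 mL/min, which is ≥ 15 mL/min.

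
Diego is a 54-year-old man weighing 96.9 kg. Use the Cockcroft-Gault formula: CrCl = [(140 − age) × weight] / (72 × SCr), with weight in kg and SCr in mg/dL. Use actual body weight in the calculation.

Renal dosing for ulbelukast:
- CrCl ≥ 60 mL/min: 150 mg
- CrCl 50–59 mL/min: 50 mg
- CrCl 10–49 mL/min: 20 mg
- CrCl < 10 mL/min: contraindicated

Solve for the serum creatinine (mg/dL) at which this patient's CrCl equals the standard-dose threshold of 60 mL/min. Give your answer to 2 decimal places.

1.93 mg/dL

Standard dose requires CrCl ≥ 60 mL/min.
Set (140 − 54) × 96.9 / (72 × SCr) = 60
SCr = (140 − 54) × 96.9 / (72 × 60) = 1.929 mg/dL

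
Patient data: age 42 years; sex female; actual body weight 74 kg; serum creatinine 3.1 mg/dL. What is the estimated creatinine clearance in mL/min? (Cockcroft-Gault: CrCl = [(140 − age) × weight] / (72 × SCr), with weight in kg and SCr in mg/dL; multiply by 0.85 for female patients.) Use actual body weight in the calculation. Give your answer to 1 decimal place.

CrCl = (140 − 42) × 74 / (72 × 3.1) × 0.85 = 7252.0 / 223.20 × 0.85 ≈ 27.6 mL/min

27.6 mL/min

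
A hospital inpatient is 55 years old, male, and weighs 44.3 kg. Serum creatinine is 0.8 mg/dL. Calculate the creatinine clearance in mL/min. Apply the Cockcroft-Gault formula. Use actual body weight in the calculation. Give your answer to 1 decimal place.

65.4 mL/min

CrCl = (140 − 55) × 44.3 / (72 × 0.8) = 3765.5 / 57.60 ≈ 65.4 mL/min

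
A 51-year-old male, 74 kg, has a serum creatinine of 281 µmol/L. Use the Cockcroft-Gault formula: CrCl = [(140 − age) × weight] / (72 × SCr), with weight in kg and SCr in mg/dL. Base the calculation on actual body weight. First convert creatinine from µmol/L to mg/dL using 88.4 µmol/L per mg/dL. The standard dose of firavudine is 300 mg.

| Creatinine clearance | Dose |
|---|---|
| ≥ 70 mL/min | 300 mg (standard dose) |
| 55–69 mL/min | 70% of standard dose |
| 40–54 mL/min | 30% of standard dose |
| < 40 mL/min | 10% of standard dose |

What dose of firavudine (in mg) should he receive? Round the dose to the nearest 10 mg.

SCr = 281 / 88.4 = 3.179 mg/dL
CrCl = (140 − 51) × 74 / (72 × 3.179) = 6586.0 / 228.89 ≈ 28.8 mL/min
CrCl ≈ 29 mL/min → bracket < 40 mL/min.
10% of 300 mg = 30 mg

30 mg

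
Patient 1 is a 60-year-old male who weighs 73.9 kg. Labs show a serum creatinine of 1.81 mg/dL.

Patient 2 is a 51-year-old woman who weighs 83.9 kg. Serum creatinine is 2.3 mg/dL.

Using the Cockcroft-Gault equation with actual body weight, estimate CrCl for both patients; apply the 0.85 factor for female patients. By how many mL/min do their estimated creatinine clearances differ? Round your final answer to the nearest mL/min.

Patient 1: CrCl = (140 − 60) × 73.9 / (72 × 1.81) = 5912.0 / 130.32 ≈ 45.4 mL/min
Patient 2: CrCl = (140 − 51) × 83.9 / (72 × 2.3) × 0.85 = 7467.1 / 165.60 × 0.85 ≈ 38.3 mL/min
|45.4 − 38.3| = 7.1 mL/min

7 mL/min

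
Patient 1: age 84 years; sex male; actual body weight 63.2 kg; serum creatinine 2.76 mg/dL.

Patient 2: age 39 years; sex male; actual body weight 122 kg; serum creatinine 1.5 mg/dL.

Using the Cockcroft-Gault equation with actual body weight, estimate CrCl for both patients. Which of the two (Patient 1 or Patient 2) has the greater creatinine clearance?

Patient 2

Patient 1: CrCl = (140 − 84) × 63.2 / (72 × 2.76) = 3539.2 / 198.72 ≈ 17.8 mL/min
Patient 2: CrCl = (140 − 39) × 122 / (72 × 1.5) = 12322.0 / 108.00 ≈ 114.1 mL/min
17.8 vs 114.1 mL/min → Patient 2 is higher.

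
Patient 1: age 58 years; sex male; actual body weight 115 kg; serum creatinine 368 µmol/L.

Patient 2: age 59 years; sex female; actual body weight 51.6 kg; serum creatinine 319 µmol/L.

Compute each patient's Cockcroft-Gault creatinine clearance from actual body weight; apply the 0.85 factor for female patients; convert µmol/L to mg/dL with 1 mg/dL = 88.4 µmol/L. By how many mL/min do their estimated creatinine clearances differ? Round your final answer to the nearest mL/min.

18 mL/min

Patient 1: SCr = 368 / 88.4 = 4.163 mg/dL
Patient 1: CrCl = (140 − 58) × 115 / (72 × 4.163) = 9430.0 / 299.74 ≈ 31.5 mL/min
Patient 2: SCr = 319 / 88.4 = 3.609 mg/dL
Patient 2: CrCl = (140 − 59) × 51.6 / (72 × 3.609) × 0.85 = 4179.6 / 259.85 × 0.85 ≈ 13.7 mL/min
|31.5 − 13.7| = 17.8 mL/min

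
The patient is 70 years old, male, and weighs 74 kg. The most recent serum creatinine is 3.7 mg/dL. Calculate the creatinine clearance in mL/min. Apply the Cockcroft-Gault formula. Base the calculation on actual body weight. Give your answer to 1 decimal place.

CrCl = (140 − 70) × 74 / (72 × 3.7) = 5180.0 / 266.40 ≈ 19.4 mL/min

19.4 mL/min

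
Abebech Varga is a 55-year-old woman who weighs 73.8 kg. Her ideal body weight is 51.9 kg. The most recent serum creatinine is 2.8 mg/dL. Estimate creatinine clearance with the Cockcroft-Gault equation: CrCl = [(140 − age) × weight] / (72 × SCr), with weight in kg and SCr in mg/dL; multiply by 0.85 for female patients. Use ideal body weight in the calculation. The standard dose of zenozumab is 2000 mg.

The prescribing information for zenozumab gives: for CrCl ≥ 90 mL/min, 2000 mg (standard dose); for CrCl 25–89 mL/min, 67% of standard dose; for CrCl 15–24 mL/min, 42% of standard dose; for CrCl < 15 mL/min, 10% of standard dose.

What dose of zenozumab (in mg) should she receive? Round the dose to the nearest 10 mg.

CrCl = (140 − 55) × 51.9 / (72 × 2.8) × 0.85 = 4411.5 / 201.60 × 0.85 ≈ 18.6 mL/min
CrCl ≈ 19 mL/min → bracket 15–24 mL/min.
42% of 2000 mg = 840 mg

840 mg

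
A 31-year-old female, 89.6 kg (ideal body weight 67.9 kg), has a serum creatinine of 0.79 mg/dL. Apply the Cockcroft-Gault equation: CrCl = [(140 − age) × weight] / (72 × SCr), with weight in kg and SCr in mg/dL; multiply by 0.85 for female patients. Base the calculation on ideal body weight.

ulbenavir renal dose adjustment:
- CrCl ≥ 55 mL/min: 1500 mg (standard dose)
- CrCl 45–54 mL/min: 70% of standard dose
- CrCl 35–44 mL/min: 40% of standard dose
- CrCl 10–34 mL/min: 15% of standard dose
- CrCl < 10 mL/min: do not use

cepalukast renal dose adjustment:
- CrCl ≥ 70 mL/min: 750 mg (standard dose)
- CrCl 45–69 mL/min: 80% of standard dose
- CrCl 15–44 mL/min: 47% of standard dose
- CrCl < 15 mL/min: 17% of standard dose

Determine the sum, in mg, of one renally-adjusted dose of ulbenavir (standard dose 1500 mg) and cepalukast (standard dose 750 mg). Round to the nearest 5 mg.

CrCl = (140 − 31) × 67.9 / (72 × 0.79) × 0.85 = 7401.1 / 56.88 × 0.85 ≈ 110.6 mL/min
CrCl ≈ 111 mL/min.
ulbenavir: ≥ 55 mL/min → 100% of 1500 mg = 1500 mg.
cepalukast: ≥ 70 mL/min → 100% of 750 mg = 750 mg.
Total = 1500 + 750 = 2250 mg.

2250 mg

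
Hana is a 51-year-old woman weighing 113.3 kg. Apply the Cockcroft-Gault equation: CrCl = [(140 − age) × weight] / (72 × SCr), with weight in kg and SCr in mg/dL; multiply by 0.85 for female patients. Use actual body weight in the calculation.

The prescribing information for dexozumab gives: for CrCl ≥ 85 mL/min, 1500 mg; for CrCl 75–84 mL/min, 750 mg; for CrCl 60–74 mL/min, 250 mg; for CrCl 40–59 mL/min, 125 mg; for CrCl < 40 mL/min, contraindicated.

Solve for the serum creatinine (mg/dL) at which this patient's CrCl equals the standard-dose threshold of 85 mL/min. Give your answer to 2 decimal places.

1.40 mg/dL

Standard dose requires CrCl ≥ 85 mL/min.
Set (140 − 51) × 113.3 × 0.85 / (72 × SCr) = 85
SCr = (140 − 51) × 113.3 × 0.85 / (72 × 85) = 1.401 mg/dL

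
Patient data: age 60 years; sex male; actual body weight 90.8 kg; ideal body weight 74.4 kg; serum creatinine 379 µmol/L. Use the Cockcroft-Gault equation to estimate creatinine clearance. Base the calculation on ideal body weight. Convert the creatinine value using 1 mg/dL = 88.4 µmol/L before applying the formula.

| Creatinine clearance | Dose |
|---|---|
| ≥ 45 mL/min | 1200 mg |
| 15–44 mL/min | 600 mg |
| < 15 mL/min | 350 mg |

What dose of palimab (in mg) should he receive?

SCr = 379 / 88.4 = 4.287 mg/dL
CrCl = (140 − 60) × 74.4 / (72 × 4.287) = 5952.0 / 308.66 ≈ 19.3 mL/min
CrCl ≈ 19 mL/min → bracket 15–44 mL/min.
Dose for this bracket: 600 mg.

600 mg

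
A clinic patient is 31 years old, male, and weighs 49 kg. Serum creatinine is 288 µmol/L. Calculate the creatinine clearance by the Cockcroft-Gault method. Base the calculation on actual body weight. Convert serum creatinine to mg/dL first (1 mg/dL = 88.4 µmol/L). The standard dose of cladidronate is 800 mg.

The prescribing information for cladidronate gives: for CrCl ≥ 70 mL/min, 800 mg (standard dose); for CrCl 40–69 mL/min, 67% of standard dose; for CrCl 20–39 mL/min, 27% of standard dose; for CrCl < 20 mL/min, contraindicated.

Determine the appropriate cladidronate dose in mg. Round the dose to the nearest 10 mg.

SCr = 288 / 88.4 = 3.258 mg/dL
CrCl = (140 − 31) × 49 / (72 × 3.258) = 5341.0 / 234.58 ≈ 22.8 mL/min
CrCl ≈ 23 mL/min → bracket 20–39 mL/min.
27% of 800 mg = 216 mg → 220 mg

220 mg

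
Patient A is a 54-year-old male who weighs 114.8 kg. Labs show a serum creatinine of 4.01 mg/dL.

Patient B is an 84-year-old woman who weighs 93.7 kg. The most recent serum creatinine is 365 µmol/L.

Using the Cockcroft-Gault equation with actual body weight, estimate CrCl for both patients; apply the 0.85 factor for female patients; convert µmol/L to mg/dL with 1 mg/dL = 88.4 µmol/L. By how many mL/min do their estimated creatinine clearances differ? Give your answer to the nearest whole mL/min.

Patient A: CrCl = (140 − 54) × 114.8 / (72 × 4.01) = 9872.8 / 288.72 ≈ 34.2 mL/min
Patient B: SCr = 365 / 88.4 = 4.129 mg/dL
Patient B: CrCl = (140 − 84) × 93.7 / (72 × 4.129) × 0.85 = 5247.2 / 297.29 × 0.85 ≈ 15.0 mL/min
|34.2 − 15.0| = 19.2 mL/min

19 mL/min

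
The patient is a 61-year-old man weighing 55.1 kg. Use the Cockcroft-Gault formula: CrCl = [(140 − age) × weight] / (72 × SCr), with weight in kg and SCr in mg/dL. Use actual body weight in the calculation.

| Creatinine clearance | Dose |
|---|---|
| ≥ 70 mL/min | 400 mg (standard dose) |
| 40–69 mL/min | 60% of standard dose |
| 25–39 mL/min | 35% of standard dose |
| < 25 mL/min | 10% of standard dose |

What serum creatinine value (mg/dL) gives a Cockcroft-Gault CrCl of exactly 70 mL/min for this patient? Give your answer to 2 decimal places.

Standard dose requires CrCl ≥ 70 mL/min.
Set (140 − 61) × 55.1 / (72 × SCr) = 70
SCr = (140 − 61) × 55.1 / (72 × 70) = 0.864 mg/dL

0.86 mg/dL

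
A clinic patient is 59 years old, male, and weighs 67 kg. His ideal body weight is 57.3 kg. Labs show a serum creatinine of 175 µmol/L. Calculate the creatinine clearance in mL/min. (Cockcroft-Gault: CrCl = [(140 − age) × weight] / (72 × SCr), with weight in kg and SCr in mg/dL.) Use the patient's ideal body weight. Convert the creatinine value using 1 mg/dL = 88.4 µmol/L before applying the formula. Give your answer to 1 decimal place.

SCr = 175 / 88.4 = 1.98 mg/dL
CrCl = (140 − 59) × 57.3 / (72 × 1.98) = 4641.3 / 142.56 ≈ 32.6 mL/min

32.6 mL/min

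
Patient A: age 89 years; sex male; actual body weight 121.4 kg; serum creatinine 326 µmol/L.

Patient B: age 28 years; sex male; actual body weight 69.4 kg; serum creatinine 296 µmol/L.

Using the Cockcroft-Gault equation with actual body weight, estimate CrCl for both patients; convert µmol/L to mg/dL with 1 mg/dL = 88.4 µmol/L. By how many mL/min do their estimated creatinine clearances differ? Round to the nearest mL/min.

Patient A: SCr = 326 / 88.4 = 3.688 mg/dL
Patient A: CrCl = (140 − 89) × 121.4 / (72 × 3.688) = 6191.4 / 265.54 ≈ 23.3 mL/min
Patient B: SCr = 296 / 88.4 = 3.348 mg/dL
Patient B: CrCl = (140 − 28) × 69.4 / (72 × 3.348) = 7772.8 / 241.06 ≈ 32.2 mL/min
|23.3 − 32.2| = 8.9 mL/min

9 mL/min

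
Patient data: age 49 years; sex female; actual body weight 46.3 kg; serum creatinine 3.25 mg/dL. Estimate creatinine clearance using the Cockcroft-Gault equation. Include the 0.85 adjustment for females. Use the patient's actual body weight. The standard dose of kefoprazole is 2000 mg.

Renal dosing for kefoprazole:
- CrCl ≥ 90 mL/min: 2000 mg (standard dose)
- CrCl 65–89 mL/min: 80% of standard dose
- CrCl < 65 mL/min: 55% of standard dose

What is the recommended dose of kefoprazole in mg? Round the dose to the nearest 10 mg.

CrCl = (140 − 49) × 46.3 / (72 × 3.25) × 0.85 = 4213.3 / 234.00 × 0.85 ≈ 15.3 mL/min
CrCl ≈ 15 mL/min → bracket < 65 mL/min.
55% of 2000 mg = 1100 mg

1100 mg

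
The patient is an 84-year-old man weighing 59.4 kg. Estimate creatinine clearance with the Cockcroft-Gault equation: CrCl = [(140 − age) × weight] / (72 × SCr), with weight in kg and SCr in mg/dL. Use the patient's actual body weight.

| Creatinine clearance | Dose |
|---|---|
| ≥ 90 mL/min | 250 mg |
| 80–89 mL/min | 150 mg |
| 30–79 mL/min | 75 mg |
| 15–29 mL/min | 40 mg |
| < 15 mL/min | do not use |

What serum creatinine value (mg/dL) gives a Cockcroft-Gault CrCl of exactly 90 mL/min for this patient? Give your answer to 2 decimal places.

Standard dose requires CrCl ≥ 90 mL/min.
Set (140 − 84) × 59.4 / (72 × SCr) = 90
SCr = (140 − 84) × 59.4 / (72 × 90) = 0.513 mg/dL

0.51 mg/dL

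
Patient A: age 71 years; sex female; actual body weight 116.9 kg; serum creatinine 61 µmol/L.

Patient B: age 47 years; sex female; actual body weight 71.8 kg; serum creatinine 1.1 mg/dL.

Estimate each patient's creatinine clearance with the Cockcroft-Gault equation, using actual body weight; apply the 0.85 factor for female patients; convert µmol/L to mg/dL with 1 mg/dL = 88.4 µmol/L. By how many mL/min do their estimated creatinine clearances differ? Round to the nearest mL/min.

Patient A: SCr = 61 / 88.4 = 0.69 mg/dL
Patient A: CrCl = (140 − 71) × 116.9 / (72 × 0.69) × 0.85 = 8066.1 / 49.68 × 0.85 ≈ 138.0 mL/min
Patient B: CrCl = (140 − 47) × 71.8 / (72 × 1.1) × 0.85 = 6677.4 / 79.20 × 0.85 ≈ 71.7 mL/min
|138.0 − 71.7| = 66.3 mL/min

66 mL/min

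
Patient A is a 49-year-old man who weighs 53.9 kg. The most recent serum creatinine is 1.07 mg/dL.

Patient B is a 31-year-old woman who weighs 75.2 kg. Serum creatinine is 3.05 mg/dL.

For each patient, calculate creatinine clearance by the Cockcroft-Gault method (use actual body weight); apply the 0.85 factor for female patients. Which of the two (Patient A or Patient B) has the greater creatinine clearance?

Patient A

Patient A: CrCl = (140 − 49) × 53.9 / (72 × 1.07) = 4904.9 / 77.04 ≈ 63.7 mL/min
Patient B: CrCl = (140 − 31) × 75.2 / (72 × 3.05) × 0.85 = 8196.8 / 219.60 × 0.85 ≈ 31.7 mL/min
63.7 vs 31.7 mL/min → Patient A is higher.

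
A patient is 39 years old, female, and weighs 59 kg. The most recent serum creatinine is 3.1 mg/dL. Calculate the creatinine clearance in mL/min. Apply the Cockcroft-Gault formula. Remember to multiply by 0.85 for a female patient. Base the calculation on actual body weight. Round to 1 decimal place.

CrCl = (140 − 39) × 59 / (72 × 3.1) × 0.85 = 5959.0 / 223.20 × 0.85 ≈ 22.7 mL/min

22.7 mL/min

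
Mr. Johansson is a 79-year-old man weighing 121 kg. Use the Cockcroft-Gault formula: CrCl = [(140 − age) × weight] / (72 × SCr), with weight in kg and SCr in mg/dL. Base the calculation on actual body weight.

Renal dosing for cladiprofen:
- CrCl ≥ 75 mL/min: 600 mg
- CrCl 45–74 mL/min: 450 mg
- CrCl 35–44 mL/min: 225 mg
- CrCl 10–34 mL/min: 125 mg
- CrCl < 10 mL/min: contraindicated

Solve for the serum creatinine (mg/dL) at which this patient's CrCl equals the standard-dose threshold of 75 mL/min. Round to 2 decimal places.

Standard dose requires CrCl ≥ 75 mL/min.
Set (140 − 79) × 121 / (72 × SCr) = 75
SCr = (140 − 79) × 121 / (72 × 75) = 1.367 mg/dL

1.37 mg/dL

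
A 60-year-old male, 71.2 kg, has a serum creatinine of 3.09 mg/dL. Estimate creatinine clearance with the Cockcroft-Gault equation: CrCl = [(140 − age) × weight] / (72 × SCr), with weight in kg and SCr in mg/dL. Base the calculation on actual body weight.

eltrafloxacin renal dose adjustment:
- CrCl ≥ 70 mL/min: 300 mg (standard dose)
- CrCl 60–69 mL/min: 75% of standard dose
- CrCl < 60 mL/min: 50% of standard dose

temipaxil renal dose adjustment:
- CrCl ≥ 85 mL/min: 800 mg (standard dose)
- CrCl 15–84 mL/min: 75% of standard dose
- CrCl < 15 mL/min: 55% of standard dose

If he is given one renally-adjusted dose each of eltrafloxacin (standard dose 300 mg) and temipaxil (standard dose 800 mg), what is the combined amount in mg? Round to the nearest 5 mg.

CrCl = (140 − 60) × 71.2 / (72 × 3.09) = 5696.0 / 222.48 ≈ 25.6 mL/min
CrCl ≈ 26 mL/min.
eltrafloxacin: < 60 mL/min → 50% of 300 mg = 150 mg.
temipaxil: 15–84 mL/min → 75% of 800 mg = 600 mg.
Total = 150 + 600 = 750 mg.

750 mg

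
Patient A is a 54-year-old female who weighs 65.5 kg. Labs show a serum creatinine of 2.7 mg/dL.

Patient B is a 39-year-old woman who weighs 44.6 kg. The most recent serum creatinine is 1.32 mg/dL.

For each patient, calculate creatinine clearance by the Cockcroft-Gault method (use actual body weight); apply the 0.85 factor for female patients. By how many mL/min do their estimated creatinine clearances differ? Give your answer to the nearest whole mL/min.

Patient A: CrCl = (140 − 54) × 65.5 / (72 × 2.7) × 0.85 = 5633.0 / 194.40 × 0.85 ≈ 24.6 mL/min
Patient B: CrCl = (140 − 39) × 44.6 / (72 × 1.32) × 0.85 = 4504.6 / 95.04 × 0.85 ≈ 40.3 mL/min
|24.6 − 40.3| = 15.7 mL/min

16 mL/min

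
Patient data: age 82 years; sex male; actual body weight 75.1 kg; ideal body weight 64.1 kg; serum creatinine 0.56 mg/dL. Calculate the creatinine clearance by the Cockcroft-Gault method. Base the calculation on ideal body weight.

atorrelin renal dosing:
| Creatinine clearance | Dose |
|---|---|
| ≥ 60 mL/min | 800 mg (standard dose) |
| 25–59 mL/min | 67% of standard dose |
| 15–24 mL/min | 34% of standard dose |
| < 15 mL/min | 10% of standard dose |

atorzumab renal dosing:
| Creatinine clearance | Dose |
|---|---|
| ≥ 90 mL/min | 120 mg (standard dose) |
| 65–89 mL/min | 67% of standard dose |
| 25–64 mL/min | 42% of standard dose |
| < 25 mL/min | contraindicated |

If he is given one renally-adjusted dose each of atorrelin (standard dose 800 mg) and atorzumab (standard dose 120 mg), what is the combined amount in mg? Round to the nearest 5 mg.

CrCl = (140 − 82) × 64.1 / (72 × 0.56) = 3717.8 / 40.32 ≈ 92.2 mL/min
CrCl ≈ 92 mL/min.
atorrelin: ≥ 60 mL/min → 100% of 800 mg = 800 mg.
atorzumab: ≥ 90 mL/min → 100% of 120 mg = 120 mg.
Total = 800 + 120 = 920 mg.

920 mg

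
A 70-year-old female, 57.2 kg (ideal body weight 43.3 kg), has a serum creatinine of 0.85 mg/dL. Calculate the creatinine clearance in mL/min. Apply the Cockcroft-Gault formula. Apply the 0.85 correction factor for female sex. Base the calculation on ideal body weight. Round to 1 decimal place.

42.1 mL/min

CrCl = (140 − 70) × 43.3 / (72 × 0.85) × 0.85 = 3031.0 / 61.20 × 0.85 ≈ 42.1 mL/min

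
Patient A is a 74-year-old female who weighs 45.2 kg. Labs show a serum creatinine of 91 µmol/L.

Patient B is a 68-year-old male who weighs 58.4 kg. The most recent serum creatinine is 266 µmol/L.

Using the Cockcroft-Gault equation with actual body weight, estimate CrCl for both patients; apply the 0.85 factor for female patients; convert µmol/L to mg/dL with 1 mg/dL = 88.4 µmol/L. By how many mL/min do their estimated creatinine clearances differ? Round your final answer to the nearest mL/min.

Patient A: SCr = 91 / 88.4 = 1.029 mg/dL
Patient A: CrCl = (140 − 74) × 45.2 / (72 × 1.029) × 0.85 = 2983.2 / 74.09 × 0.85 ≈ 34.2 mL/min
Patient B: SCr = 266 / 88.4 = 3.009 mg/dL
Patient B: CrCl = (140 − 68) × 58.4 / (72 × 3.009) = 4204.8 / 216.65 ≈ 19.4 mL/min
|34.2 − 19.4| = 14.8 mL/min

15 mL/min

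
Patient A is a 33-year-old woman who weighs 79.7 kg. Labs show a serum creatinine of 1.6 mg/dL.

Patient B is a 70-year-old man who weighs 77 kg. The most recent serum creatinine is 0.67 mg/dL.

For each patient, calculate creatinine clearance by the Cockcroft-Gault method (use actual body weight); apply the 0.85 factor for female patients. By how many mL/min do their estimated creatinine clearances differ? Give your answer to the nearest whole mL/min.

49 mL/min

Patient A: CrCl = (140 − 33) × 79.7 / (72 × 1.6) × 0.85 = 8527.9 / 115.20 × 0.85 ≈ 62.9 mL/min
Patient B: CrCl = (140 − 70) × 77 / (72 × 0.67) = 5390.0 / 48.24 ≈ 111.7 mL/min
|62.9 − 111.7| = 48.8 mL/min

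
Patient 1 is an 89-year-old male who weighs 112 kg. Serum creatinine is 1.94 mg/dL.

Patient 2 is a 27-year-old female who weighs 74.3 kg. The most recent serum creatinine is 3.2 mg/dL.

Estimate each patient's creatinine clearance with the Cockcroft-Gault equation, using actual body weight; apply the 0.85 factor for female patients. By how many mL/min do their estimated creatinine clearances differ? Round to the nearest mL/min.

10 mL/min

Patient 1: CrCl = (140 − 89) × 112 / (72 × 1.94) = 5712.0 / 139.68 ≈ 40.9 mL/min
Patient 2: CrCl = (140 − 27) × 74.3 / (72 × 3.2) × 0.85 = 8395.9 / 230.40 × 0.85 ≈ 31.0 mL/min
|40.9 − 31.0| = 9.9 mL/min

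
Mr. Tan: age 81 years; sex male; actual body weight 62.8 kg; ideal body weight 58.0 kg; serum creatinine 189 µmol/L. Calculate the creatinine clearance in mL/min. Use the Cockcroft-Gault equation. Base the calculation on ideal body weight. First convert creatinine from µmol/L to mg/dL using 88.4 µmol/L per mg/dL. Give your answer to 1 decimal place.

22.2 mL/min

SCr = 189 / 88.4 = 2.138 mg/dL
CrCl = (140 − 81) × 58 / (72 × 2.138) = 3422.0 / 153.94 ≈ 22.2 mL/min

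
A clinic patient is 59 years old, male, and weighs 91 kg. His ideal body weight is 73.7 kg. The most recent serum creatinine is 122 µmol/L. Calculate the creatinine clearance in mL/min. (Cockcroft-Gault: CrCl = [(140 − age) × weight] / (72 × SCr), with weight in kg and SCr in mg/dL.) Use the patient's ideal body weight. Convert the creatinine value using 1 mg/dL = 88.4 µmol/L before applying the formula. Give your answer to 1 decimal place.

60.1 mL/min

SCr = 122 / 88.4 = 1.38 mg/dL
CrCl = (140 − 59) × 73.7 / (72 × 1.38) = 5969.7 / 99.36 ≈ 60.1 mL/min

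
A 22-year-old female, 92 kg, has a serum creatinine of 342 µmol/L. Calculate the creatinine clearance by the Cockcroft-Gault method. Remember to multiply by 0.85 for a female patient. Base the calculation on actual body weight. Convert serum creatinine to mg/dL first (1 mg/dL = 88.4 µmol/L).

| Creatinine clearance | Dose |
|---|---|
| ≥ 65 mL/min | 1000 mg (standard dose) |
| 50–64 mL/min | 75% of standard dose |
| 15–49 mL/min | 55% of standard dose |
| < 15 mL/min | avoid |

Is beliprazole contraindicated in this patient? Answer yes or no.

SCr = 342 / 88.4 = 3.869 mg/dL
CrCl = (140 − 22) × 92 / (72 × 3.869) × 0.85 = 10856.0 / 278.57 × 0.85 ≈ 33.1 mL/min
CrCl ≈ 33 mL/min, which is ≥ 15 mL/min.

no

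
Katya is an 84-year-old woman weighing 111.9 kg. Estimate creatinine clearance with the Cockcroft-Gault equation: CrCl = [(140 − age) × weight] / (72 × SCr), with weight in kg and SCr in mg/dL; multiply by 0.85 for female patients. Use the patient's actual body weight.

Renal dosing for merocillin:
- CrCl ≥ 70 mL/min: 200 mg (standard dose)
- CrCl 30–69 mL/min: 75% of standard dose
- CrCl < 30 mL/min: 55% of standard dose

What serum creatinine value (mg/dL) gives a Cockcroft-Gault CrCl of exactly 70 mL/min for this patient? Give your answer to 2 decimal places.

Standard dose requires CrCl ≥ 70 mL/min.
Set (140 − 84) × 111.9 × 0.85 / (72 × SCr) = 70
SCr = (140 − 84) × 111.9 × 0.85 / (72 × 70) = 1.057 mg/dL

1.06 mg/dL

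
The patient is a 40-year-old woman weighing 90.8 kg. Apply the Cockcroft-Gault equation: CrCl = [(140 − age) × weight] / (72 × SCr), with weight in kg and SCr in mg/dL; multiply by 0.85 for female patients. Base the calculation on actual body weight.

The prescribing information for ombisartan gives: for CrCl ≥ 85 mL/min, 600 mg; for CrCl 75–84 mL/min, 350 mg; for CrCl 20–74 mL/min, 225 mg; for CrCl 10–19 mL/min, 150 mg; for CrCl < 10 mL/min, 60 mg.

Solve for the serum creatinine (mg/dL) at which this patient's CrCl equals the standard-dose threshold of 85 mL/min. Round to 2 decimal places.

Standard dose requires CrCl ≥ 85 mL/min.
Set (140 − 40) × 90.8 × 0.85 / (72 × SCr) = 85
SCr = (140 − 40) × 90.8 × 0.85 / (72 × 85) = 1.261 mg/dL

1.26 mg/dL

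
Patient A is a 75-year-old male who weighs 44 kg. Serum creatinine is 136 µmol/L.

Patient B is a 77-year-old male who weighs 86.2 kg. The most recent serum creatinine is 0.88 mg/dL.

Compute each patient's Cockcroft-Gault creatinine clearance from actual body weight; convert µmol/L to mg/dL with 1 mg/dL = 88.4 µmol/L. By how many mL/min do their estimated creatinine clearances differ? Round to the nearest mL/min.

Patient A: SCr = 136 / 88.4 = 1.538 mg/dL
Patient A: CrCl = (140 − 75) × 44 / (72 × 1.538) = 2860.0 / 110.74 ≈ 25.8 mL/min
Patient B: CrCl = (140 − 77) × 86.2 / (72 × 0.88) = 5430.6 / 63.36 ≈ 85.7 mL/min
|25.8 − 85.7| = 59.9 mL/min

60 mL/min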